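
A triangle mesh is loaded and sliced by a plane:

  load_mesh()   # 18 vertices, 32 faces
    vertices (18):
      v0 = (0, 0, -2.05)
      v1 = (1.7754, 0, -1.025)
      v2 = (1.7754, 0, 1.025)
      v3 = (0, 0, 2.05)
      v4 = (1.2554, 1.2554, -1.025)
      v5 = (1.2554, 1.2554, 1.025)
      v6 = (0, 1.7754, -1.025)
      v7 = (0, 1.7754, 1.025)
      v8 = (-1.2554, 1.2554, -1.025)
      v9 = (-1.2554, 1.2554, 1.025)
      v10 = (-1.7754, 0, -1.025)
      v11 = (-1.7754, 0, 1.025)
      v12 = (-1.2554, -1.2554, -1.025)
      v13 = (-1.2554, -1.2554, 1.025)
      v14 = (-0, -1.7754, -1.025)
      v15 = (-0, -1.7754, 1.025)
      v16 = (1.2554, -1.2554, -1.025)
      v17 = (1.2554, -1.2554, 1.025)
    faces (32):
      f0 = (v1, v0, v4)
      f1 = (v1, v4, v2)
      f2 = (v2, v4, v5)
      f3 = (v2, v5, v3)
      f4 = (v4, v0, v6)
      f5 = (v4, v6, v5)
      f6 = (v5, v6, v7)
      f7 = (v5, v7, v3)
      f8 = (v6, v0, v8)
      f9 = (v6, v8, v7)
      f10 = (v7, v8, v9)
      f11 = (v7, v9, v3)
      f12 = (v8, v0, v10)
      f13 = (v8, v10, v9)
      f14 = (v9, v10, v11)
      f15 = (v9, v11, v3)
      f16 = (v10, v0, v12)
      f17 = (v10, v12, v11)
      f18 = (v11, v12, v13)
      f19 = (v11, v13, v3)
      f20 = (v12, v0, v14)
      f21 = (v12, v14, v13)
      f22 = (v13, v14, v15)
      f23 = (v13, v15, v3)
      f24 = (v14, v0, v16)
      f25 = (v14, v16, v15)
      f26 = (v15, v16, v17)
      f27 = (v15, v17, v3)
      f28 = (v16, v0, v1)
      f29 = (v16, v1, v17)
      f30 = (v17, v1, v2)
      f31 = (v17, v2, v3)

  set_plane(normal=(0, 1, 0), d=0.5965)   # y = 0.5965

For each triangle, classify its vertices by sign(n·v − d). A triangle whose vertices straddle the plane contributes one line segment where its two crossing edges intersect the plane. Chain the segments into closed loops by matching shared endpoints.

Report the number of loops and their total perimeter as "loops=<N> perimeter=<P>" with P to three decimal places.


Straddling triangles (12 of 32):
  (v1,v0,v4) [--+] → (0.5965, 0.5965, -1.56297)–(1.52832, 0.5965, -1.025)  len=1.0760
  (v1,v4,v2) [-+-] → (1.52832, 0.5965, -1.025)–(1.52832, 0.5965, 0.0509479)  len=1.0759
  (v2,v4,v5) [-++] → (1.52832, 0.5965, 0.0509479)–(1.52832, 0.5965, 1.025)  len=0.9741
  (v2,v5,v3) [-+-] → (1.52832, 0.5965, 1.025)–(0.5965, 0.5965, 1.56297)  len=1.0760
  (v4,v0,v6) [+-+] → (0.5965, 0.5965, -1.56297)–(0, 0.5965, -1.70562)  len=0.6133
  (v5,v7,v3) [++-] → (0, 0.5965, 1.70562)–(0.5965, 0.5965, 1.56297)  len=0.6133
  (v6,v0,v8) [+-+] → (0, 0.5965, -1.70562)–(-0.5965, 0.5965, -1.56297)  len=0.6133
  (v7,v9,v3) [++-] → (-0.5965, 0.5965, 1.56297)–(0, 0.5965, 1.70562)  len=0.6133
  (v8,v0,v10) [+--] → (-0.5965, 0.5965, -1.56297)–(-1.52832, 0.5965, -1.025)  len=1.0760
  (v8,v10,v9) [+-+] → (-1.52832, 0.5965, -1.025)–(-1.52832, 0.5965, -0.0509479)  len=0.9741
  (v9,v10,v11) [+--] → (-1.52832, 0.5965, -0.0509479)–(-1.52832, 0.5965, 1.025)  len=1.0759
  (v9,v11,v3) [+--] → (-1.52832, 0.5965, 1.025)–(-0.5965, 0.5965, 1.56297)  len=1.0760

Chained into 1 loop(s):
  loop 1: 12 segments, perimeter = 10.8572
Total perimeter = 10.857

loops=1 perimeter=10.857


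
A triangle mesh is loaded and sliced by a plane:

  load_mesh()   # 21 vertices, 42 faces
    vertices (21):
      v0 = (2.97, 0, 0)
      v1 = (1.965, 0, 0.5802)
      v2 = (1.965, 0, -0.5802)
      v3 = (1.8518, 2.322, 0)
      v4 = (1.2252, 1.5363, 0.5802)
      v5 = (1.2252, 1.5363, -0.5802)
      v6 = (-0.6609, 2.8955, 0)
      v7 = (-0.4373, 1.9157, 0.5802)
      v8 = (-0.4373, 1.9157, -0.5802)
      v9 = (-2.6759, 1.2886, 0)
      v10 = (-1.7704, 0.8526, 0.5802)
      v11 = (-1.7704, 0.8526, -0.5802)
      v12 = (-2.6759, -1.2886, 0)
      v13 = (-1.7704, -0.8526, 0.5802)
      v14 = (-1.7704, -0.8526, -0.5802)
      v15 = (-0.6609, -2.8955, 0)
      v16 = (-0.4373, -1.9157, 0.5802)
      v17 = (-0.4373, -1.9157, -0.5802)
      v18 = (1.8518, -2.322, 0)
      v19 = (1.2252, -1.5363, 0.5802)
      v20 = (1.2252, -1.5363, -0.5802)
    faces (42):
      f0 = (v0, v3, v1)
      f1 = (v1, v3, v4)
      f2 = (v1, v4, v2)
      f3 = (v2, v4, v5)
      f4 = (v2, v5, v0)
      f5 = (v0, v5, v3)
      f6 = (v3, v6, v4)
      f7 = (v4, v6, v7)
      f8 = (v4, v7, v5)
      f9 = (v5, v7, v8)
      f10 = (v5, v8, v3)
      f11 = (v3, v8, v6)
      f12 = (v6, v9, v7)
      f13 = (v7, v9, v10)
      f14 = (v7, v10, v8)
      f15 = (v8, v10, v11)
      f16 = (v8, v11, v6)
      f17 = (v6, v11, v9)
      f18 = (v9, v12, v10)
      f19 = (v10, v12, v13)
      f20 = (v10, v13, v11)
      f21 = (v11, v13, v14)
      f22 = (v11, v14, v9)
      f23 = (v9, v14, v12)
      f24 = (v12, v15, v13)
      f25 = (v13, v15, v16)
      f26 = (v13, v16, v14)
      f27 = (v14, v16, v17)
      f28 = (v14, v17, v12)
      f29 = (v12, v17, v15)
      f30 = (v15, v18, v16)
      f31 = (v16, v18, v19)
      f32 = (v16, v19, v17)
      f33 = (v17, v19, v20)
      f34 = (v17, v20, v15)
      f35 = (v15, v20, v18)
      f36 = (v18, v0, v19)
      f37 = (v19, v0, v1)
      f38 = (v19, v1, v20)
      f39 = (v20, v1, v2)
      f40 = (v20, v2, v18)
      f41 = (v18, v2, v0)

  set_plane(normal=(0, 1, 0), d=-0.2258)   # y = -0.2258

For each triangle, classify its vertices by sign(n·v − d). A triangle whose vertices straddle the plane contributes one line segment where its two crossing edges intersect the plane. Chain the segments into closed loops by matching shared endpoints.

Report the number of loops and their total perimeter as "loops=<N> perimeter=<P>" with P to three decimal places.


Straddling triangles (12 of 42):
  (v9,v12,v10) [+-+] → (-2.6759, -0.2258, 0)–(-2.22645, -0.2258, 0.287986)  len=0.5338
  (v10,v12,v13) [+--] → (-2.22645, -0.2258, 0.287986)–(-1.7704, -0.2258, 0.5802)  len=0.5416
  (v10,v13,v11) [+-+] → (-1.7704, -0.2258, 0.5802)–(-1.7704, -0.2258, 0.153658)  len=0.4265
  (v11,v13,v14) [+--] → (-1.7704, -0.2258, 0.153658)–(-1.7704, -0.2258, -0.5802)  len=0.7339
  (v11,v14,v9) [+-+] → (-1.7704, -0.2258, -0.5802)–(-2.03547, -0.2258, -0.410356)  len=0.3148
  (v9,v14,v12) [+--] → (-2.03547, -0.2258, -0.410356)–(-2.6759, -0.2258, 0)  len=0.7606
  (v18,v0,v19) [-+-] → (2.86126, -0.2258, 0)–(2.71356, -0.2258, 0.0852758)  len=0.1706
  (v19,v0,v1) [-++] → (2.71356, -0.2258, 0.0852758)–(1.85627, -0.2258, 0.5802)  len=0.9899
  (v19,v1,v20) [-+-] → (1.85627, -0.2258, 0.5802)–(1.85627, -0.2258, 0.409648)  len=0.1706
  (v20,v1,v2) [-++] → (1.85627, -0.2258, 0.409648)–(1.85627, -0.2258, -0.5802)  len=0.9898
  (v20,v2,v18) [-+-] → (1.85627, -0.2258, -0.5802)–(1.95399, -0.2258, -0.523779)  len=0.1128
  (v18,v2,v0) [-++] → (1.95399, -0.2258, -0.523779)–(2.86126, -0.2258, 0)  len=1.0476

Chained into 2 loop(s):
  loop 1: 6 segments, perimeter = 3.3113
  loop 2: 6 segments, perimeter = 3.4813
Total perimeter = 6.793

loops=2 perimeter=6.793


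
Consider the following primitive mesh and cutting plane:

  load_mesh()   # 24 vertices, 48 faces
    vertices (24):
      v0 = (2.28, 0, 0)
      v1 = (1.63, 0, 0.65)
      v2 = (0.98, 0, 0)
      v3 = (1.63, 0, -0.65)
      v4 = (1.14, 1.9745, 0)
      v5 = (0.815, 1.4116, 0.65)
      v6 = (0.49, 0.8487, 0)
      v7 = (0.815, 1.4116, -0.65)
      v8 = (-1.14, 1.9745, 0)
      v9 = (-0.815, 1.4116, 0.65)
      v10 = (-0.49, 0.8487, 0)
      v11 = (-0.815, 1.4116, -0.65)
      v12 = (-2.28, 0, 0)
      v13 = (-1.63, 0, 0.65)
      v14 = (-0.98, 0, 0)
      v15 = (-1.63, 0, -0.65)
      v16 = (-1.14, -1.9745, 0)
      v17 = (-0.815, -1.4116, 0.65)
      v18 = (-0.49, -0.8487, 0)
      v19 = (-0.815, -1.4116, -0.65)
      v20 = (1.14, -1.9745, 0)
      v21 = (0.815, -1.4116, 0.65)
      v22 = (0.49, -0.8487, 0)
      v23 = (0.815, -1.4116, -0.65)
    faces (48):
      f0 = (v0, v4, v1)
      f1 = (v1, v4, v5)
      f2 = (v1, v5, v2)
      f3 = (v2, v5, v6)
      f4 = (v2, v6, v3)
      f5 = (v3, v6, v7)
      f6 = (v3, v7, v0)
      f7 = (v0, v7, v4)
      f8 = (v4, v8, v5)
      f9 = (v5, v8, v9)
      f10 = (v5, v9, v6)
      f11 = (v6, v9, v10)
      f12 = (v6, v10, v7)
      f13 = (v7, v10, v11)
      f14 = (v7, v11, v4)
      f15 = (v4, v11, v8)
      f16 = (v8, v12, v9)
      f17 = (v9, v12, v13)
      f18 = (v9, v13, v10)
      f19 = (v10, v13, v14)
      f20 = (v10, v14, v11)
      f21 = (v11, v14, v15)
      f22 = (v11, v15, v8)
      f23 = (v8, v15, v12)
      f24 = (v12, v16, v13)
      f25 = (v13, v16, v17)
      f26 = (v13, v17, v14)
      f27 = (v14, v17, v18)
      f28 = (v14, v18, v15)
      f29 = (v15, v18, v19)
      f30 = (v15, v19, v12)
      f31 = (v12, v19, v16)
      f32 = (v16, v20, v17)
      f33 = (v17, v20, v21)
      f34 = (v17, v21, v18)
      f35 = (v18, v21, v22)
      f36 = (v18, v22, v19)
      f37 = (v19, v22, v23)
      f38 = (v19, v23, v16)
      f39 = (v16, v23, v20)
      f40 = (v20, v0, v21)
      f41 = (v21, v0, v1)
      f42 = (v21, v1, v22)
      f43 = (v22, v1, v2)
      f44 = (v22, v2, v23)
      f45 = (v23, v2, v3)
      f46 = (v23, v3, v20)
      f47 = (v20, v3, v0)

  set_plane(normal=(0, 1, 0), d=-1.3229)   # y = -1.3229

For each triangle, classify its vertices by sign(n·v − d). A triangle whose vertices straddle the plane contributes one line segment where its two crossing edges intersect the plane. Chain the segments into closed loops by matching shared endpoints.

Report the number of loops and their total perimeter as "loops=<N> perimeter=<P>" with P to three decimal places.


Straddling triangles (18 of 48):
  (v12,v16,v13) [+-+] → (-1.51621, -1.3229, 0)–(-1.3017, -1.3229, 0.214505)  len=0.3034
  (v13,v16,v17) [+--] → (-1.3017, -1.3229, 0.214505)–(-0.866212, -1.3229, 0.65)  len=0.6159
  (v13,v17,v14) [+-+] → (-0.866212, -1.3229, 0.65)–(-0.825368, -1.3229, 0.609156)  len=0.0578
  (v14,v17,v18) [+-+] → (-0.825368, -1.3229, 0.609156)–(-0.763788, -1.3229, 0.547575)  len=0.0871
  (v15,v18,v19) [++-] → (-0.763788, -1.3229, -0.547575)–(-0.866212, -1.3229, -0.65)  len=0.1449
  (v15,v19,v12) [+-+] → (-0.866212, -1.3229, -0.65)–(-0.907055, -1.3229, -0.609156)  len=0.0578
  (v12,v19,v16) [+--] → (-0.907055, -1.3229, -0.609156)–(-1.51621, -1.3229, 0)  len=0.8615
  (v17,v21,v18) [--+] → (0.609362, -1.3229, 0.547575)–(-0.763788, -1.3229, 0.547575)  len=1.3731
  (v18,v21,v22) [+-+] → (0.609362, -1.3229, 0.547575)–(0.763788, -1.3229, 0.547575)  len=0.1544
  (v18,v22,v19) [++-] → (-0.609362, -1.3229, -0.547575)–(-0.763788, -1.3229, -0.547575)  len=0.1544
  (v19,v22,v23) [-+-] → (-0.609362, -1.3229, -0.547575)–(0.763788, -1.3229, -0.547575)  len=1.3731
  (v20,v0,v21) [-+-] → (1.51621, -1.3229, 0)–(0.907055, -1.3229, 0.609156)  len=0.8615
  (v21,v0,v1) [-++] → (0.907055, -1.3229, 0.609156)–(0.866212, -1.3229, 0.65)  len=0.0578
  (v21,v1,v22) [-++] → (0.866212, -1.3229, 0.65)–(0.763788, -1.3229, 0.547575)  len=0.1449
  (v22,v2,v23) [++-] → (0.825368, -1.3229, -0.609156)–(0.763788, -1.3229, -0.547575)  len=0.0871
  (v23,v2,v3) [-++] → (0.825368, -1.3229, -0.609156)–(0.866212, -1.3229, -0.65)  len=0.0578
  (v23,v3,v20) [-+-] → (0.866212, -1.3229, -0.65)–(1.3017, -1.3229, -0.214505)  len=0.6159
  (v20,v3,v0) [-++] → (1.3017, -1.3229, -0.214505)–(1.51621, -1.3229, 0)  len=0.3034

Chained into 1 loop(s):
  loop 1: 18 segments, perimeter = 7.3115
Total perimeter = 7.311

loops=1 perimeter=7.311


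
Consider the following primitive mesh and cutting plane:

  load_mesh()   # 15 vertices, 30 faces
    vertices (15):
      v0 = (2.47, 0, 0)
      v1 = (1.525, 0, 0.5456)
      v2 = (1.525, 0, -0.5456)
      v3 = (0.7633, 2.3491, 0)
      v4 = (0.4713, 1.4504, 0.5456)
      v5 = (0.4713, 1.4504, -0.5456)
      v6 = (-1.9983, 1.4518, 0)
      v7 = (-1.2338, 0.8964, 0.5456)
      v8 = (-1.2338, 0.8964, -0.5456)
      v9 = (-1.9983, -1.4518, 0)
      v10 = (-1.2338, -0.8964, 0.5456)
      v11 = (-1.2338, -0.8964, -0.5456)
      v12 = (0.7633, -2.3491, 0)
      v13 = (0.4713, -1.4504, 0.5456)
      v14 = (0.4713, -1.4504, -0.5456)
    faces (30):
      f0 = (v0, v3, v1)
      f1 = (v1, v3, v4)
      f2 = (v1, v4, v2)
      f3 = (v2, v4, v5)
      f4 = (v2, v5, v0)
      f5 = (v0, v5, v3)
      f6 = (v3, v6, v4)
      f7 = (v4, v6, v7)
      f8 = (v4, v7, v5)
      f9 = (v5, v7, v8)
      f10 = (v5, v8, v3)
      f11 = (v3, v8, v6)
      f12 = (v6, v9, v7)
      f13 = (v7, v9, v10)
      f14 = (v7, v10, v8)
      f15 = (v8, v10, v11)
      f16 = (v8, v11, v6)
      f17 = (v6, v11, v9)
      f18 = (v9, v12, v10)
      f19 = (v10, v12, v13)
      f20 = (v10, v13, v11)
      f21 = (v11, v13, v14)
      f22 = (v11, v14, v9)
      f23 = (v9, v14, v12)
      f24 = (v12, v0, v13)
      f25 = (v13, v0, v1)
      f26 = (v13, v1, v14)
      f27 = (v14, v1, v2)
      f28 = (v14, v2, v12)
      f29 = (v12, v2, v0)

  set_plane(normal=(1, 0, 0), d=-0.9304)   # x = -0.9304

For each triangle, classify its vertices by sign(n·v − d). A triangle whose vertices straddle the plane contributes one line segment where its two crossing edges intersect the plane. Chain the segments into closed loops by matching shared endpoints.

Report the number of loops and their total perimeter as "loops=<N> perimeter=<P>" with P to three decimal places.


Straddling triangles (12 of 30):
  (v3,v6,v4) [+-+] → (-0.9304, 1.79878, 0)–(-0.9304, 1.45119, 0.235927)  len=0.4201
  (v4,v6,v7) [+--] → (-0.9304, 1.45119, 0.235927)–(-0.9304, 0.994977, 0.5456)  len=0.5514
  (v4,v7,v5) [+-+] → (-0.9304, 0.994977, 0.5456)–(-0.9304, 0.994977, 0.351435)  len=0.1942
  (v5,v7,v8) [+--] → (-0.9304, 0.994977, 0.351435)–(-0.9304, 0.994977, -0.5456)  len=0.8970
  (v5,v8,v3) [+-+] → (-0.9304, 0.994977, -0.5456)–(-0.9304, 1.11709, -0.462712)  len=0.1476
  (v3,v8,v6) [+--] → (-0.9304, 1.11709, -0.462712)–(-0.9304, 1.79878, 0)  len=0.8239
  (v9,v12,v10) [-+-] → (-0.9304, -1.79878, 0)–(-0.9304, -1.11709, 0.462712)  len=0.8239
  (v10,v12,v13) [-++] → (-0.9304, -1.11709, 0.462712)–(-0.9304, -0.994977, 0.5456)  len=0.1476
  (v10,v13,v11) [-+-] → (-0.9304, -0.994977, 0.5456)–(-0.9304, -0.994977, -0.351435)  len=0.8970
  (v11,v13,v14) [-++] → (-0.9304, -0.994977, -0.351435)–(-0.9304, -0.994977, -0.5456)  len=0.1942
  (v11,v14,v9) [-+-] → (-0.9304, -0.994977, -0.5456)–(-0.9304, -1.45119, -0.235927)  len=0.5514
  (v9,v14,v12) [-++] → (-0.9304, -1.45119, -0.235927)–(-0.9304, -1.79878, 0)  len=0.4201

Chained into 2 loop(s):
  loop 1: 6 segments, perimeter = 3.0342
  loop 2: 6 segments, perimeter = 3.0342
Total perimeter = 6.068

loops=2 perimeter=6.068


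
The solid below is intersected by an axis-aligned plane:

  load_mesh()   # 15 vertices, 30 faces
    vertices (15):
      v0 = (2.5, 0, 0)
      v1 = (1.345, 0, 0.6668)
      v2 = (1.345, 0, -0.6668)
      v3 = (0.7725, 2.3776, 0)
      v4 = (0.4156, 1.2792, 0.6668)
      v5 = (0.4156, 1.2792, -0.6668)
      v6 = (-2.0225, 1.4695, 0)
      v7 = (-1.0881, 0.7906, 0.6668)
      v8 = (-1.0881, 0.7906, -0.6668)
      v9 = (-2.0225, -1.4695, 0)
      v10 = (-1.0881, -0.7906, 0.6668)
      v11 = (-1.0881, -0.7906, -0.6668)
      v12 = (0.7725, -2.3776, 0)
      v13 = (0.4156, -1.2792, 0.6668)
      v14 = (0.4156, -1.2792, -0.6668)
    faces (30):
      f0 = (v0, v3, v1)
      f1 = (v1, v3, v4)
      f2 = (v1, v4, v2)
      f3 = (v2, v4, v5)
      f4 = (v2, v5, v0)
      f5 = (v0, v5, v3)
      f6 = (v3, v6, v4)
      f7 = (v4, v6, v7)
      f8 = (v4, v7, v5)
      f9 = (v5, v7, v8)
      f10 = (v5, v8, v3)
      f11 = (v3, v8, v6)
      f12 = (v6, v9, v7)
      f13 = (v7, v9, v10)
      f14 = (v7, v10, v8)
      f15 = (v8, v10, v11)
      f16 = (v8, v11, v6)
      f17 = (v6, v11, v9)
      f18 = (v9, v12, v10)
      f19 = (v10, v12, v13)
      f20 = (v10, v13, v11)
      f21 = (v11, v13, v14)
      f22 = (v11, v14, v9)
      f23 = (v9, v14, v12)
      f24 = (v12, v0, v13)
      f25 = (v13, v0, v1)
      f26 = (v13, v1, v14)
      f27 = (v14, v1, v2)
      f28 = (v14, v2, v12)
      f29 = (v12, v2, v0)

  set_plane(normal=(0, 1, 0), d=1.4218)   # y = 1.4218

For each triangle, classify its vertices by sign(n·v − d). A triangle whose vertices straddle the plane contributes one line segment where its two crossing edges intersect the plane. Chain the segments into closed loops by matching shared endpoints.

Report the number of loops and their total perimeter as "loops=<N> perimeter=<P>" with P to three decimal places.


Straddling triangles (10 of 30):
  (v0,v3,v1) [-+-] → (1.46696, 1.4218, 0)–(1.00265, 1.4218, 0.268055)  len=0.5361
  (v1,v3,v4) [-+-] → (1.00265, 1.4218, 0.268055)–(0.461935, 1.4218, 0.580233)  len=0.6244
  (v0,v5,v3) [--+] → (0.461935, 1.4218, -0.580233)–(1.46696, 1.4218, 0)  len=1.1605
  (v3,v6,v4) [++-] → (-1.41137, 1.4218, 0.167138)–(0.461935, 1.4218, 0.580233)  len=1.9183
  (v4,v6,v7) [-+-] → (-1.41137, 1.4218, 0.167138)–(-1.95685, 1.4218, 0.0468498)  len=0.5586
  (v5,v8,v3) [--+] → (-0.348081, 1.4218, -0.401593)–(0.461935, 1.4218, -0.580233)  len=0.8295
  (v3,v8,v6) [+-+] → (-0.348081, 1.4218, -0.401593)–(-1.95685, 1.4218, -0.0468498)  len=1.6474
  (v6,v9,v7) [+--] → (-2.0225, 1.4218, 0)–(-1.95685, 1.4218, 0.0468498)  len=0.0807
  (v8,v11,v6) [--+] → (-2.00278, 1.4218, -0.014073)–(-1.95685, 1.4218, -0.0468498)  len=0.0564
  (v6,v11,v9) [+--] → (-2.00278, 1.4218, -0.014073)–(-2.0225, 1.4218, 0)  len=0.0242

Chained into 1 loop(s):
  loop 1: 10 segments, perimeter = 7.4361
Total perimeter = 7.436

loops=1 perimeter=7.436


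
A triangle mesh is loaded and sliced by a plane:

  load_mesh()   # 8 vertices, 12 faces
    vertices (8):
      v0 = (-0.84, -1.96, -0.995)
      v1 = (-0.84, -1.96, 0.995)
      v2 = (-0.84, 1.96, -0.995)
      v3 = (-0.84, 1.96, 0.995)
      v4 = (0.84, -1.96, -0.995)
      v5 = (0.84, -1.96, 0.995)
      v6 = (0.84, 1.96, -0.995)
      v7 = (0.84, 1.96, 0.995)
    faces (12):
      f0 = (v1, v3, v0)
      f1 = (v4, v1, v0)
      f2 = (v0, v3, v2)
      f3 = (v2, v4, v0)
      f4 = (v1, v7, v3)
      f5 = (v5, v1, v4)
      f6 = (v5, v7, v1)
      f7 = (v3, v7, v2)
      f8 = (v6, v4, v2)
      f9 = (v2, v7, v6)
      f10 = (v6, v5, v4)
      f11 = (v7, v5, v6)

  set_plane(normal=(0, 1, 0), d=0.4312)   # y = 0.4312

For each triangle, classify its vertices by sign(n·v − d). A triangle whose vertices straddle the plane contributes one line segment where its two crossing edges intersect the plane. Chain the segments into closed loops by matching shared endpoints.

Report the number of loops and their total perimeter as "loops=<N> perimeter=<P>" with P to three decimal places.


loops=1 perimeter=7.340

Straddling triangles (8 of 12):
  (v1,v3,v0) [-+-] → (-0.84, 0.4312, 0.995)–(-0.84, 0.4312, 0.2189)  len=0.7761
  (v0,v3,v2) [-++] → (-0.84, 0.4312, 0.2189)–(-0.84, 0.4312, -0.995)  len=1.2139
  (v2,v4,v0) [+--] → (-0.1848, 0.4312, -0.995)–(-0.84, 0.4312, -0.995)  len=0.6552
  (v1,v7,v3) [-++] → (0.1848, 0.4312, 0.995)–(-0.84, 0.4312, 0.995)  len=1.0248
  (v5,v7,v1) [-+-] → (0.84, 0.4312, 0.995)–(0.1848, 0.4312, 0.995)  len=0.6552
  (v6,v4,v2) [+-+] → (0.84, 0.4312, -0.995)–(-0.1848, 0.4312, -0.995)  len=1.0248
  (v6,v5,v4) [+--] → (0.84, 0.4312, -0.2189)–(0.84, 0.4312, -0.995)  len=0.7761
  (v7,v5,v6) [+-+] → (0.84, 0.4312, 0.995)–(0.84, 0.4312, -0.2189)  len=1.2139

Chained into 1 loop(s):
  loop 1: 8 segments, perimeter = 7.3400
Total perimeter = 7.340


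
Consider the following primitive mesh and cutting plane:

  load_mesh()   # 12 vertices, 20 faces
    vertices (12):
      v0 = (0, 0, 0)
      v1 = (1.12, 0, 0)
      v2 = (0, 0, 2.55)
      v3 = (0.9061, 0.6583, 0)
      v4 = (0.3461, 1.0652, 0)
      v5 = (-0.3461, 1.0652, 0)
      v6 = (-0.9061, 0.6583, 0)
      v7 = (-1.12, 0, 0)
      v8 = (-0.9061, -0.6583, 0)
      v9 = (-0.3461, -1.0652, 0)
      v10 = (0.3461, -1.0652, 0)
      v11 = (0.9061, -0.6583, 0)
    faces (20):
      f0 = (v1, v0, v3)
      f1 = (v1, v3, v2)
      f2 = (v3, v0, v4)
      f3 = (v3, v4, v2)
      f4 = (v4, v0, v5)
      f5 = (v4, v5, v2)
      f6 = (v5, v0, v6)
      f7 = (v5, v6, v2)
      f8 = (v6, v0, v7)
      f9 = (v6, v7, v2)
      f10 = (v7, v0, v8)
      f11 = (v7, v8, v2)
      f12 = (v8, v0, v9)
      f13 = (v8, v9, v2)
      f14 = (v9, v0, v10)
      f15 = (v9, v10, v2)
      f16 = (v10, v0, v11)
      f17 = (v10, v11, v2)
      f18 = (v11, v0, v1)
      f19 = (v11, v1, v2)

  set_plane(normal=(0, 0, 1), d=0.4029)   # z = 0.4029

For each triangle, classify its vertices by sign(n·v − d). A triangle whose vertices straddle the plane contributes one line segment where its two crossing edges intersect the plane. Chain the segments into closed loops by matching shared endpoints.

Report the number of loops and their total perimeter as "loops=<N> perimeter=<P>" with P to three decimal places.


Straddling triangles (10 of 20):
  (v1,v3,v2) [--+] → (0.762936, 0.554289, 0.4029)–(0.94304, 0, 0.4029)  len=0.5828
  (v3,v4,v2) [--+] → (0.291416, 0.896898, 0.4029)–(0.762936, 0.554289, 0.4029)  len=0.5828
  (v4,v5,v2) [--+] → (-0.291416, 0.896898, 0.4029)–(0.291416, 0.896898, 0.4029)  len=0.5828
  (v5,v6,v2) [--+] → (-0.762936, 0.554289, 0.4029)–(-0.291416, 0.896898, 0.4029)  len=0.5828
  (v6,v7,v2) [--+] → (-0.94304, 0, 0.4029)–(-0.762936, 0.554289, 0.4029)  len=0.5828
  (v7,v8,v2) [--+] → (-0.762936, -0.554289, 0.4029)–(-0.94304, 0, 0.4029)  len=0.5828
  (v8,v9,v2) [--+] → (-0.291416, -0.896898, 0.4029)–(-0.762936, -0.554289, 0.4029)  len=0.5828
  (v9,v10,v2) [--+] → (0.291416, -0.896898, 0.4029)–(-0.291416, -0.896898, 0.4029)  len=0.5828
  (v10,v11,v2) [--+] → (0.762936, -0.554289, 0.4029)–(0.291416, -0.896898, 0.4029)  len=0.5828
  (v11,v1,v2) [--+] → (0.94304, 0, 0.4029)–(0.762936, -0.554289, 0.4029)  len=0.5828

Chained into 1 loop(s):
  loop 1: 10 segments, perimeter = 5.8283
Total perimeter = 5.828

loops=1 perimeter=5.828


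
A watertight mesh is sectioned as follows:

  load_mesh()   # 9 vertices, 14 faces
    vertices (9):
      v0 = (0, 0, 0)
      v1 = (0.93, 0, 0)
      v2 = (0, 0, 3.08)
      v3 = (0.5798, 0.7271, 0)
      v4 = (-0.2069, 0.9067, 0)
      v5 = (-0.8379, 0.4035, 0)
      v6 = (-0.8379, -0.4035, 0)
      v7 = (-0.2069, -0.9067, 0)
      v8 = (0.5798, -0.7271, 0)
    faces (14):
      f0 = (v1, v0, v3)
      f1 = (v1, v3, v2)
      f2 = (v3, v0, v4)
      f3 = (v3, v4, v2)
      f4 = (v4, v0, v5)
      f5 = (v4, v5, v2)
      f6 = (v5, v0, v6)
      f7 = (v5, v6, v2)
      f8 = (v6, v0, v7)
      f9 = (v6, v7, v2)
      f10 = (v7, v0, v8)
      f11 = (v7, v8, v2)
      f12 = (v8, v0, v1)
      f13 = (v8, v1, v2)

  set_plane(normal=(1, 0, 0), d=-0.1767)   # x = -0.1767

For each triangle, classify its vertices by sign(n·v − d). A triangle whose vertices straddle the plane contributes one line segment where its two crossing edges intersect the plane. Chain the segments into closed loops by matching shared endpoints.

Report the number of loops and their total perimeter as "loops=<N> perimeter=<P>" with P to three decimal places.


Straddling triangles (10 of 14):
  (v3,v0,v4) [++-] → (-0.1767, 0.774354, 0)–(-0.1767, 0.899805, 0)  len=0.1255
  (v3,v4,v2) [+-+] → (-0.1767, 0.899805, 0)–(-0.1767, 0.774354, 0.44957)  len=0.4667
  (v4,v0,v5) [-+-] → (-0.1767, 0.774354, 0)–(-0.1767, 0.0850918, 0)  len=0.6893
  (v4,v5,v2) [--+] → (-0.1767, 0.0850918, 2.43048)–(-0.1767, 0.774354, 0.44957)  len=2.0974
  (v5,v0,v6) [-+-] → (-0.1767, 0.0850918, 0)–(-0.1767, -0.0850918, 0)  len=0.1702
  (v5,v6,v2) [--+] → (-0.1767, -0.0850918, 2.43048)–(-0.1767, 0.0850918, 2.43048)  len=0.1702
  (v6,v0,v7) [-+-] → (-0.1767, -0.0850918, 0)–(-0.1767, -0.774354, 0)  len=0.6893
  (v6,v7,v2) [--+] → (-0.1767, -0.774354, 0.44957)–(-0.1767, -0.0850918, 2.43048)  len=2.0974
  (v7,v0,v8) [-++] → (-0.1767, -0.774354, 0)–(-0.1767, -0.899805, 0)  len=0.1255
  (v7,v8,v2) [-++] → (-0.1767, -0.899805, 0)–(-0.1767, -0.774354, 0.44957)  len=0.4667

Chained into 1 loop(s):
  loop 1: 10 segments, perimeter = 7.0981
Total perimeter = 7.098

loops=1 perimeter=7.098


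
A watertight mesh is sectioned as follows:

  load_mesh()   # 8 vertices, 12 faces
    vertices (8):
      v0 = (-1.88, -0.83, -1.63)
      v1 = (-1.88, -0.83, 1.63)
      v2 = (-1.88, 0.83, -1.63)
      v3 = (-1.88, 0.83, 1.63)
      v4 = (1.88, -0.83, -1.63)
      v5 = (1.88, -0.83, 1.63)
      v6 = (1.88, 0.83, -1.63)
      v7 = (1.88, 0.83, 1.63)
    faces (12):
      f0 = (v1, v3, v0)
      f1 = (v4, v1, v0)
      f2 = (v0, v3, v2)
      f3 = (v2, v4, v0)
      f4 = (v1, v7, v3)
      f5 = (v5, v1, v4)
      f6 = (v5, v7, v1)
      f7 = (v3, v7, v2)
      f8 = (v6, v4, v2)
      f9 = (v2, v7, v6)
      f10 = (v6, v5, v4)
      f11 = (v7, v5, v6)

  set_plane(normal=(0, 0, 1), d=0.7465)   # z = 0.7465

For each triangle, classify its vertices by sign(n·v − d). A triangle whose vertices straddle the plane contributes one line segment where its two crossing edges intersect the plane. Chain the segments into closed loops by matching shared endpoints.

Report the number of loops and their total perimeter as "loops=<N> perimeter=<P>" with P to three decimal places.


Straddling triangles (8 of 12):
  (v1,v3,v0) [++-] → (-1.88, 0.38012, 0.7465)–(-1.88, -0.83, 0.7465)  len=1.2101
  (v4,v1,v0) [-+-] → (-0.860994, -0.83, 0.7465)–(-1.88, -0.83, 0.7465)  len=1.0190
  (v0,v3,v2) [-+-] → (-1.88, 0.38012, 0.7465)–(-1.88, 0.83, 0.7465)  len=0.4499
  (v5,v1,v4) [++-] → (-0.860994, -0.83, 0.7465)–(1.88, -0.83, 0.7465)  len=2.7410
  (v3,v7,v2) [++-] → (0.860994, 0.83, 0.7465)–(-1.88, 0.83, 0.7465)  len=2.7410
  (v2,v7,v6) [-+-] → (0.860994, 0.83, 0.7465)–(1.88, 0.83, 0.7465)  len=1.0190
  (v6,v5,v4) [-+-] → (1.88, -0.38012, 0.7465)–(1.88, -0.83, 0.7465)  len=0.4499
  (v7,v5,v6) [++-] → (1.88, -0.38012, 0.7465)–(1.88, 0.83, 0.7465)  len=1.2101

Chained into 1 loop(s):
  loop 1: 8 segments, perimeter = 10.8400
Total perimeter = 10.840

loops=1 perimeter=10.840


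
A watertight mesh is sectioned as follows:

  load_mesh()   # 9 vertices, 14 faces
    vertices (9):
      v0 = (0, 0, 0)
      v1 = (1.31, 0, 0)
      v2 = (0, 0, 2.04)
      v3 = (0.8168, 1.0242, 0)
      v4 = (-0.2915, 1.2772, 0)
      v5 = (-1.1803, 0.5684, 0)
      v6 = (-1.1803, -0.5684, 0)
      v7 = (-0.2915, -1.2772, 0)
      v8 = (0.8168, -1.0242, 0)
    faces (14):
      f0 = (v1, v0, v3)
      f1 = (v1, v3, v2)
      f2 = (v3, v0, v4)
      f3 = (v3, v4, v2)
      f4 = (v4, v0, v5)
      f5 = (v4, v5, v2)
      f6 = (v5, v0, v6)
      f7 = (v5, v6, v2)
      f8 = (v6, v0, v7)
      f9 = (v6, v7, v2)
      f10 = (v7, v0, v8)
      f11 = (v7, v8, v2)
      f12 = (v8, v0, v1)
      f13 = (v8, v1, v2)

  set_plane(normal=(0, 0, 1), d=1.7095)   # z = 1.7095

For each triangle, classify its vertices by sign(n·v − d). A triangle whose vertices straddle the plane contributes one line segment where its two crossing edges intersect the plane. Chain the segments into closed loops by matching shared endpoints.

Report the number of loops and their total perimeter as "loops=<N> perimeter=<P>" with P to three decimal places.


Straddling triangles (7 of 14):
  (v1,v3,v2) [--+] → (0.13233, 0.16593, 1.7095)–(0.212233, 0, 1.7095)  len=0.1842
  (v3,v4,v2) [--+] → (-0.0472259, 0.206919, 1.7095)–(0.13233, 0.16593, 1.7095)  len=0.1842
  (v4,v5,v2) [--+] → (-0.19122, 0.0920864, 1.7095)–(-0.0472259, 0.206919, 1.7095)  len=0.1842
  (v5,v6,v2) [--+] → (-0.19122, -0.0920864, 1.7095)–(-0.19122, 0.0920864, 1.7095)  len=0.1842
  (v6,v7,v2) [--+] → (-0.0472259, -0.206919, 1.7095)–(-0.19122, -0.0920864, 1.7095)  len=0.1842
  (v7,v8,v2) [--+] → (0.13233, -0.16593, 1.7095)–(-0.0472259, -0.206919, 1.7095)  len=0.1842
  (v8,v1,v2) [--+] → (0.212233, 0, 1.7095)–(0.13233, -0.16593, 1.7095)  len=0.1842

Chained into 1 loop(s):
  loop 1: 7 segments, perimeter = 1.2892
Total perimeter = 1.289

loops=1 perimeter=1.289


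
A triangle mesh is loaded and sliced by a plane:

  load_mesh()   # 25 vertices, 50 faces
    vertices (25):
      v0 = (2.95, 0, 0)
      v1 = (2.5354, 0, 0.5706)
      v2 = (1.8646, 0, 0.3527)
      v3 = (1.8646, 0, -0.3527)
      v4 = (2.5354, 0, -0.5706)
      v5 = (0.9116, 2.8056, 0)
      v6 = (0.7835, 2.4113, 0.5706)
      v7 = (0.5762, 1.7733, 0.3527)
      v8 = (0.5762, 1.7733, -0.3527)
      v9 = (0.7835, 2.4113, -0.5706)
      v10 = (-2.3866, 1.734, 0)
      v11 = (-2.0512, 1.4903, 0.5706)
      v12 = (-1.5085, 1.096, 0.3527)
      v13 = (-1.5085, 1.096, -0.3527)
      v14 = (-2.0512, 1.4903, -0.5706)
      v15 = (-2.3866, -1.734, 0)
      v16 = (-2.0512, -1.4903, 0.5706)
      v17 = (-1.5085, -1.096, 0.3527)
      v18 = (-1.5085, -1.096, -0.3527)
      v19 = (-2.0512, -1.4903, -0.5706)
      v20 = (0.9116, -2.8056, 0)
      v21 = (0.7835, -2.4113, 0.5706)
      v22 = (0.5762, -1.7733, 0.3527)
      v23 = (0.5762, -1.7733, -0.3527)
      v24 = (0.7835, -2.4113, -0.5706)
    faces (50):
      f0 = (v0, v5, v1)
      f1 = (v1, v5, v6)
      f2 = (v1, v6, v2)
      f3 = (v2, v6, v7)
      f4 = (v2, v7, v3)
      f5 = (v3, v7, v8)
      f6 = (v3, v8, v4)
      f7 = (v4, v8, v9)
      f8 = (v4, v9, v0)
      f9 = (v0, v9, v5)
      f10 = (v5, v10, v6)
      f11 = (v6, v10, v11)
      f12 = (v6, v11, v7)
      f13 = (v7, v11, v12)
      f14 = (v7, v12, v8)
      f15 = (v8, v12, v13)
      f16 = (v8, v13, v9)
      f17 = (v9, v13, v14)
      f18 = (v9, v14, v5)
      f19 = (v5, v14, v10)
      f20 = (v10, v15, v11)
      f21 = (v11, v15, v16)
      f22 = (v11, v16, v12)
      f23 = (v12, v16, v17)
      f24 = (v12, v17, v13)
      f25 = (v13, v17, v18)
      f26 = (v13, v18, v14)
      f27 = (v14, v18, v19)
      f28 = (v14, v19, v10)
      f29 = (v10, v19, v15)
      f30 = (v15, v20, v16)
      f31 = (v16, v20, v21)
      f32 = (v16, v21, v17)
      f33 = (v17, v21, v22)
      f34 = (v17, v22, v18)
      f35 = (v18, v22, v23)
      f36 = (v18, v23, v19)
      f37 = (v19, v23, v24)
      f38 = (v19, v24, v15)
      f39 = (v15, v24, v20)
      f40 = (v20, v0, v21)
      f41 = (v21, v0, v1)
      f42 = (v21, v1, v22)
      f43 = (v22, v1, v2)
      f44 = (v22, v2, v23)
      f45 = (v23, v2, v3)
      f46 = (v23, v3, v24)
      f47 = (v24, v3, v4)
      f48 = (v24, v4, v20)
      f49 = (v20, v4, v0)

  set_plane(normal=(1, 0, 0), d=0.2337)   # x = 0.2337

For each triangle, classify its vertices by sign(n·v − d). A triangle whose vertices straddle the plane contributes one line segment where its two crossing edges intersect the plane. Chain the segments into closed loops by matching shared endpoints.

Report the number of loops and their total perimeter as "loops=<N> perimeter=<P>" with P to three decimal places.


Straddling triangles (20 of 50):
  (v5,v10,v6) [+-+] → (0.2337, 2.58535, 0)–(0.2337, 2.29383, 0.471639)  len=0.5545
  (v6,v10,v11) [+--] → (0.2337, 2.29383, 0.471639)–(0.2337, 2.23267, 0.5706)  len=0.1163
  (v6,v11,v7) [+-+] → (0.2337, 2.23267, 0.5706)–(0.2337, 1.73641, 0.381105)  len=0.5312
  (v7,v11,v12) [+--] → (0.2337, 1.73641, 0.381105)–(0.2337, 1.66202, 0.3527)  len=0.0796
  (v7,v12,v8) [+-+] → (0.2337, 1.66202, 0.3527)–(0.2337, 1.66202, -0.236808)  len=0.5895
  (v8,v12,v13) [+--] → (0.2337, 1.66202, -0.236808)–(0.2337, 1.66202, -0.3527)  len=0.1159
  (v8,v13,v9) [+-+] → (0.2337, 1.66202, -0.3527)–(0.2337, 2.09579, -0.518331)  len=0.4643
  (v9,v13,v14) [+--] → (0.2337, 2.09579, -0.518331)–(0.2337, 2.23267, -0.5706)  len=0.1465
  (v9,v14,v5) [+-+] → (0.2337, 2.23267, -0.5706)–(0.2337, 2.50465, -0.130555)  len=0.5173
  (v5,v14,v10) [+--] → (0.2337, 2.50465, -0.130555)–(0.2337, 2.58535, 0)  len=0.1535
  (v15,v20,v16) [-+-] → (0.2337, -2.58535, 0)–(0.2337, -2.50465, 0.130555)  len=0.1535
  (v16,v20,v21) [-++] → (0.2337, -2.50465, 0.130555)–(0.2337, -2.23267, 0.5706)  len=0.5173
  (v16,v21,v17) [-+-] → (0.2337, -2.23267, 0.5706)–(0.2337, -2.09579, 0.518331)  len=0.1465
  (v17,v21,v22) [-++] → (0.2337, -2.09579, 0.518331)–(0.2337, -1.66202, 0.3527)  len=0.4643
  (v17,v22,v18) [-+-] → (0.2337, -1.66202, 0.3527)–(0.2337, -1.66202, 0.236808)  len=0.1159
  (v18,v22,v23) [-++] → (0.2337, -1.66202, 0.236808)–(0.2337, -1.66202, -0.3527)  len=0.5895
  (v18,v23,v19) [-+-] → (0.2337, -1.66202, -0.3527)–(0.2337, -1.73641, -0.381105)  len=0.0796
  (v19,v23,v24) [-++] → (0.2337, -1.73641, -0.381105)–(0.2337, -2.23267, -0.5706)  len=0.5312
  (v19,v24,v15) [-+-] → (0.2337, -2.23267, -0.5706)–(0.2337, -2.29383, -0.471639)  len=0.1163
  (v15,v24,v20) [-++] → (0.2337, -2.29383, -0.471639)–(0.2337, -2.58535, 0)  len=0.5545

Chained into 2 loop(s):
  loop 1: 10 segments, perimeter = 3.2687
  loop 2: 10 segments, perimeter = 3.2687
Total perimeter = 6.537

loops=2 perimeter=6.537


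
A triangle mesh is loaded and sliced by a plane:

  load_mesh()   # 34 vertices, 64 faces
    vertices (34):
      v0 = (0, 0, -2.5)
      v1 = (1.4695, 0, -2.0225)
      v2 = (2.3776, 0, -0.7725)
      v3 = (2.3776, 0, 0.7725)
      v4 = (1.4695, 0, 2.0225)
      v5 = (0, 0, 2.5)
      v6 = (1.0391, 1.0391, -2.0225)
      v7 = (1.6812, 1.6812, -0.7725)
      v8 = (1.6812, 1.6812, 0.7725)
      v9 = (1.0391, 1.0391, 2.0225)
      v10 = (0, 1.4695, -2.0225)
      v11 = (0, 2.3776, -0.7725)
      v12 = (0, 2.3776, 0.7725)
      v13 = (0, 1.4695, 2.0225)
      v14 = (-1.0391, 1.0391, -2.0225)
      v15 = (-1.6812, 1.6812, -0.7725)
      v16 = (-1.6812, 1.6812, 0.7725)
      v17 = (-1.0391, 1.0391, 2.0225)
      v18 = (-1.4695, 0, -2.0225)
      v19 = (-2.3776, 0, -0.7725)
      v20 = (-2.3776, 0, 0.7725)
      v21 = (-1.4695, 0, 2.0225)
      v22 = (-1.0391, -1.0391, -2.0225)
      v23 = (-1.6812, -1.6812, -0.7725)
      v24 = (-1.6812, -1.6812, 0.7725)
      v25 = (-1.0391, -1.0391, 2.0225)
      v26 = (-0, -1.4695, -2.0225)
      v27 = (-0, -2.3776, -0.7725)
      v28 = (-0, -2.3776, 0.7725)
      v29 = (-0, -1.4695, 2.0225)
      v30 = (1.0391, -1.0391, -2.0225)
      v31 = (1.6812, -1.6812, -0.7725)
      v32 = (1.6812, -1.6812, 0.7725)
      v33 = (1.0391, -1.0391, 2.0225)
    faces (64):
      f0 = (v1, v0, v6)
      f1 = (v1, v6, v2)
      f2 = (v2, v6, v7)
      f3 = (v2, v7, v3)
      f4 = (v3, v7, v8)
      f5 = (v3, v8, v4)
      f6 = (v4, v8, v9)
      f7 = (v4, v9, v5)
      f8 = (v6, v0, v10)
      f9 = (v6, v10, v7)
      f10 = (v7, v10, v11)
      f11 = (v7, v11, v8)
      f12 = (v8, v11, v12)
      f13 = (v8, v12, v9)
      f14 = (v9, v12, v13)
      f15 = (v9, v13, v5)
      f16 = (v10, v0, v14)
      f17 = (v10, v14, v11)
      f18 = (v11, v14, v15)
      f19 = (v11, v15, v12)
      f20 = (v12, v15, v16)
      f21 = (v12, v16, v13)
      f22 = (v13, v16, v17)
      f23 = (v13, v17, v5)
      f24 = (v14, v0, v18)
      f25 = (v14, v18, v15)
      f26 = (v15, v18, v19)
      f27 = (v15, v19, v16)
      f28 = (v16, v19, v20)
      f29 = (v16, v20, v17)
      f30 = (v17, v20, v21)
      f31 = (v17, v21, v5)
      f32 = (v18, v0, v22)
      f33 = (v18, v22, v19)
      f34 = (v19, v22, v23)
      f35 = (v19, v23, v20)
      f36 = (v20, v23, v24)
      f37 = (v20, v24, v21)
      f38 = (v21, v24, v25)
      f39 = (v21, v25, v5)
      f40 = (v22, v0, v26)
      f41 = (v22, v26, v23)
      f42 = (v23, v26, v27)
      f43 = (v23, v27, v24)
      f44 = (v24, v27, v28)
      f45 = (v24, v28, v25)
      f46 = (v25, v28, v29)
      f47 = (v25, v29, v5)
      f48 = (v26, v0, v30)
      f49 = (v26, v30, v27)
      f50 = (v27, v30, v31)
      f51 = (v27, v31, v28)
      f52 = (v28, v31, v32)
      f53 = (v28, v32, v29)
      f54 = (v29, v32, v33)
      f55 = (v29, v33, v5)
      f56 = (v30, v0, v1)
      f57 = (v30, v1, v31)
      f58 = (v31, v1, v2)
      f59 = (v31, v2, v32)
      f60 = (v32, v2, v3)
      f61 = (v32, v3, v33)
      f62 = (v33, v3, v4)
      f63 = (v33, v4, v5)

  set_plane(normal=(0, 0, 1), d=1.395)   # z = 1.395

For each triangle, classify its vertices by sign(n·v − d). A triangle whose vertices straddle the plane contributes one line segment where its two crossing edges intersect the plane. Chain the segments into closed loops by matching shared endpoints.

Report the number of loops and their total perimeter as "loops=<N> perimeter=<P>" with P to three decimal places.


Straddling triangles (16 of 64):
  (v3,v8,v4) [--+] → (1.57577, 0.843962, 1.395)–(1.92537, 0, 1.395)  len=0.9135
  (v4,v8,v9) [+-+] → (1.57577, 0.843962, 1.395)–(1.36143, 1.36143, 1.395)  len=0.5601
  (v8,v12,v9) [--+] → (0.517472, 1.71103, 1.395)–(1.36143, 1.36143, 1.395)  len=0.9135
  (v9,v12,v13) [+-+] → (0.517472, 1.71103, 1.395)–(0, 1.92537, 1.395)  len=0.5601
  (v12,v16,v13) [--+] → (-0.843962, 1.57577, 1.395)–(0, 1.92537, 1.395)  len=0.9135
  (v13,v16,v17) [+-+] → (-0.843962, 1.57577, 1.395)–(-1.36143, 1.36143, 1.395)  len=0.5601
  (v16,v20,v17) [--+] → (-1.71103, 0.517472, 1.395)–(-1.36143, 1.36143, 1.395)  len=0.9135
  (v17,v20,v21) [+-+] → (-1.71103, 0.517472, 1.395)–(-1.92537, 0, 1.395)  len=0.5601
  (v20,v24,v21) [--+] → (-1.57577, -0.843962, 1.395)–(-1.92537, 0, 1.395)  len=0.9135
  (v21,v24,v25) [+-+] → (-1.57577, -0.843962, 1.395)–(-1.36143, -1.36143, 1.395)  len=0.5601
  (v24,v28,v25) [--+] → (-0.517472, -1.71103, 1.395)–(-1.36143, -1.36143, 1.395)  len=0.9135
  (v25,v28,v29) [+-+] → (-0.517472, -1.71103, 1.395)–(0, -1.92537, 1.395)  len=0.5601
  (v28,v32,v29) [--+] → (0.843962, -1.57577, 1.395)–(0, -1.92537, 1.395)  len=0.9135
  (v29,v32,v33) [+-+] → (0.843962, -1.57577, 1.395)–(1.36143, -1.36143, 1.395)  len=0.5601
  (v32,v3,v33) [--+] → (1.71103, -0.517472, 1.395)–(1.36143, -1.36143, 1.395)  len=0.9135
  (v33,v3,v4) [+-+] → (1.71103, -0.517472, 1.395)–(1.92537, 0, 1.395)  len=0.5601

Chained into 1 loop(s):
  loop 1: 16 segments, perimeter = 11.7889
Total perimeter = 11.789

loops=1 perimeter=11.789


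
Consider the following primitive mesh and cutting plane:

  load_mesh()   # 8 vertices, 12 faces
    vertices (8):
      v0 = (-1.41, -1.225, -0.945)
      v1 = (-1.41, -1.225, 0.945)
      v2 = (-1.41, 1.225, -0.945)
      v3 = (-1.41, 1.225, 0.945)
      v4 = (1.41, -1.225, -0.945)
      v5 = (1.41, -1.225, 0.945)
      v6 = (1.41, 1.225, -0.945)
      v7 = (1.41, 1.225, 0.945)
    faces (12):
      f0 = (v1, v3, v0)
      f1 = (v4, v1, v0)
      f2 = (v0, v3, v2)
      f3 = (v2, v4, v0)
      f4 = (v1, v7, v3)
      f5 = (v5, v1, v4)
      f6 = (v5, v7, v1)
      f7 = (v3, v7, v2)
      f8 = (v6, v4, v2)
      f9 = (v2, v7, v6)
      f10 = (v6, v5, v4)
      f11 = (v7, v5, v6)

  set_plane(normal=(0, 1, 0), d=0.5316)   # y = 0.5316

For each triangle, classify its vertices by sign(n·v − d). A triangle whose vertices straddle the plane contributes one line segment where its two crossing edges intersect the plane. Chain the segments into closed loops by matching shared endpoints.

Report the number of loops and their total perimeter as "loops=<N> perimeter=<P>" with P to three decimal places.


loops=1 perimeter=9.420

Straddling triangles (8 of 12):
  (v1,v3,v0) [-+-] → (-1.41, 0.5316, 0.945)–(-1.41, 0.5316, 0.410091)  len=0.5349
  (v0,v3,v2) [-++] → (-1.41, 0.5316, 0.410091)–(-1.41, 0.5316, -0.945)  len=1.3551
  (v2,v4,v0) [+--] → (-0.611882, 0.5316, -0.945)–(-1.41, 0.5316, -0.945)  len=0.7981
  (v1,v7,v3) [-++] → (0.611882, 0.5316, 0.945)–(-1.41, 0.5316, 0.945)  len=2.0219
  (v5,v7,v1) [-+-] → (1.41, 0.5316, 0.945)–(0.611882, 0.5316, 0.945)  len=0.7981
  (v6,v4,v2) [+-+] → (1.41, 0.5316, -0.945)–(-0.611882, 0.5316, -0.945)  len=2.0219
  (v6,v5,v4) [+--] → (1.41, 0.5316, -0.410091)–(1.41, 0.5316, -0.945)  len=0.5349
  (v7,v5,v6) [+-+] → (1.41, 0.5316, 0.945)–(1.41, 0.5316, -0.410091)  len=1.3551

Chained into 1 loop(s):
  loop 1: 8 segments, perimeter = 9.4200
Total perimeter = 9.420


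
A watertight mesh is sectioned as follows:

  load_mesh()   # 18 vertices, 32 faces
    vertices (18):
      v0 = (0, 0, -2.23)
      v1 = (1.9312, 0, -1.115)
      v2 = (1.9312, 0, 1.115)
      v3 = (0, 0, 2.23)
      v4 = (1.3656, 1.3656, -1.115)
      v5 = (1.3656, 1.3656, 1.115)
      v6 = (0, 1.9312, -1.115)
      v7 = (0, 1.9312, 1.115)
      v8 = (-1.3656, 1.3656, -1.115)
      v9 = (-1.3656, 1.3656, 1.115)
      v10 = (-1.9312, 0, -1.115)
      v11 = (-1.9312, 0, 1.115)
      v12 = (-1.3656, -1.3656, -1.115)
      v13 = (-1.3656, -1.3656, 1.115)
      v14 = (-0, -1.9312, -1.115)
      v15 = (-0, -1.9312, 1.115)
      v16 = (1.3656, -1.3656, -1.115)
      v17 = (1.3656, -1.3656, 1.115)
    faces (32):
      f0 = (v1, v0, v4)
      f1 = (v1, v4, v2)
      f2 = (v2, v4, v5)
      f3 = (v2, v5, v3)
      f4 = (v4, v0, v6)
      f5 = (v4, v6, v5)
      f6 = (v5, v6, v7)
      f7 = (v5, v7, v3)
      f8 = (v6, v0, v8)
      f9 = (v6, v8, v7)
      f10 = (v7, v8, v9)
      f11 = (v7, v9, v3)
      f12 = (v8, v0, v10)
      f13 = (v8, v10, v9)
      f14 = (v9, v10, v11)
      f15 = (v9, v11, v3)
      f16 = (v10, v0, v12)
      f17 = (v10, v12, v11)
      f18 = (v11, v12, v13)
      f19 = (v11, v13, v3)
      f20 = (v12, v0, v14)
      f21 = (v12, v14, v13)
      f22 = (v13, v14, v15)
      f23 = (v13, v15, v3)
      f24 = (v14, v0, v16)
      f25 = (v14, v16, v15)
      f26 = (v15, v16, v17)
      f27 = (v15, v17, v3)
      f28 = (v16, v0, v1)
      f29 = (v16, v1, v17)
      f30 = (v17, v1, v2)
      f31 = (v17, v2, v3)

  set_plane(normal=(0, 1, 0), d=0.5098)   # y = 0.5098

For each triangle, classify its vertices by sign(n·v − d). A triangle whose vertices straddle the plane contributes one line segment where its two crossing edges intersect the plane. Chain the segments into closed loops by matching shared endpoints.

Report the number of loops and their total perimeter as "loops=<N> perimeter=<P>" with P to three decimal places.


Straddling triangles (12 of 32):
  (v1,v0,v4) [--+] → (0.5098, 0.5098, -1.81375)–(1.72005, 0.5098, -1.115)  len=1.3975
  (v1,v4,v2) [-+-] → (1.72005, 0.5098, -1.115)–(1.72005, 0.5098, 0.282506)  len=1.3975
  (v2,v4,v5) [-++] → (1.72005, 0.5098, 0.282506)–(1.72005, 0.5098, 1.115)  len=0.8325
  (v2,v5,v3) [-+-] → (1.72005, 0.5098, 1.115)–(0.5098, 0.5098, 1.81375)  len=1.3975
  (v4,v0,v6) [+-+] → (0.5098, 0.5098, -1.81375)–(0, 0.5098, -1.93566)  len=0.5242
  (v5,v7,v3) [++-] → (0, 0.5098, 1.93566)–(0.5098, 0.5098, 1.81375)  len=0.5242
  (v6,v0,v8) [+-+] → (0, 0.5098, -1.93566)–(-0.5098, 0.5098, -1.81375)  len=0.5242
  (v7,v9,v3) [++-] → (-0.5098, 0.5098, 1.81375)–(0, 0.5098, 1.93566)  len=0.5242
  (v8,v0,v10) [+--] → (-0.5098, 0.5098, -1.81375)–(-1.72005, 0.5098, -1.115)  len=1.3975
  (v8,v10,v9) [+-+] → (-1.72005, 0.5098, -1.115)–(-1.72005, 0.5098, -0.282506)  len=0.8325
  (v9,v10,v11) [+--] → (-1.72005, 0.5098, -0.282506)–(-1.72005, 0.5098, 1.115)  len=1.3975
  (v9,v11,v3) [+--] → (-1.72005, 0.5098, 1.115)–(-0.5098, 0.5098, 1.81375)  len=1.3975

Chained into 1 loop(s):
  loop 1: 12 segments, perimeter = 12.1466
Total perimeter = 12.147

loops=1 perimeter=12.147
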